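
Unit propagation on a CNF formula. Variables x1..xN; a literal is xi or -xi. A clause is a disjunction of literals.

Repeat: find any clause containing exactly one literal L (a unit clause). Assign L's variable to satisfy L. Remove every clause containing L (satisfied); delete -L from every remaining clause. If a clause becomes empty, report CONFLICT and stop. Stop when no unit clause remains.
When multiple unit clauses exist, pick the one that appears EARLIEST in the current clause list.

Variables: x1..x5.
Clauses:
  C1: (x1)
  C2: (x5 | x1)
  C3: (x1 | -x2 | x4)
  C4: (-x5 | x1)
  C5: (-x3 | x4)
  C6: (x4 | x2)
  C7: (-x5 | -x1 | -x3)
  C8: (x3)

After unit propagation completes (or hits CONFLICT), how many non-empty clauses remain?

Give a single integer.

Answer: 0

Derivation:
unit clause [1] forces x1=T; simplify:
  drop -1 from [-5, -1, -3] -> [-5, -3]
  satisfied 4 clause(s); 4 remain; assigned so far: [1]
unit clause [3] forces x3=T; simplify:
  drop -3 from [-3, 4] -> [4]
  drop -3 from [-5, -3] -> [-5]
  satisfied 1 clause(s); 3 remain; assigned so far: [1, 3]
unit clause [4] forces x4=T; simplify:
  satisfied 2 clause(s); 1 remain; assigned so far: [1, 3, 4]
unit clause [-5] forces x5=F; simplify:
  satisfied 1 clause(s); 0 remain; assigned so far: [1, 3, 4, 5]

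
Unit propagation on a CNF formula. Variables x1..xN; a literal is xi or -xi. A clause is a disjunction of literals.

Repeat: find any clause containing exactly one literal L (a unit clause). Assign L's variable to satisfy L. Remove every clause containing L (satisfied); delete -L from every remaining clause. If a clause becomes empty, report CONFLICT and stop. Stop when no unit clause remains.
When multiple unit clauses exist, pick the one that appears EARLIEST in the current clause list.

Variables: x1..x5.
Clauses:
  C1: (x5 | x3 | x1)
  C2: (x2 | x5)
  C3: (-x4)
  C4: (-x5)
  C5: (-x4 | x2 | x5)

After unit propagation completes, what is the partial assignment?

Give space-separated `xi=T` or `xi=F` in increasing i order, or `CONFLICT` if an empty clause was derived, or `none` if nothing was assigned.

unit clause [-4] forces x4=F; simplify:
  satisfied 2 clause(s); 3 remain; assigned so far: [4]
unit clause [-5] forces x5=F; simplify:
  drop 5 from [5, 3, 1] -> [3, 1]
  drop 5 from [2, 5] -> [2]
  satisfied 1 clause(s); 2 remain; assigned so far: [4, 5]
unit clause [2] forces x2=T; simplify:
  satisfied 1 clause(s); 1 remain; assigned so far: [2, 4, 5]

Answer: x2=T x4=F x5=F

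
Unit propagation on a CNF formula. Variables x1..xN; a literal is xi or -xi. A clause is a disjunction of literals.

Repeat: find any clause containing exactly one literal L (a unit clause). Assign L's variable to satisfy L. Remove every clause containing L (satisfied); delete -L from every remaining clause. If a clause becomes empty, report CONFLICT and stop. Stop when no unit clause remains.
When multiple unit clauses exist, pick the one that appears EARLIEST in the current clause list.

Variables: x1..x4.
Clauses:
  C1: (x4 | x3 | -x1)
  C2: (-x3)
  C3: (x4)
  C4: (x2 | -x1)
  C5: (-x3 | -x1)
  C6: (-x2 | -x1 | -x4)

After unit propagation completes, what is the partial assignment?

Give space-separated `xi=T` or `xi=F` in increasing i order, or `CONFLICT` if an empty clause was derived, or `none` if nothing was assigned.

unit clause [-3] forces x3=F; simplify:
  drop 3 from [4, 3, -1] -> [4, -1]
  satisfied 2 clause(s); 4 remain; assigned so far: [3]
unit clause [4] forces x4=T; simplify:
  drop -4 from [-2, -1, -4] -> [-2, -1]
  satisfied 2 clause(s); 2 remain; assigned so far: [3, 4]

Answer: x3=F x4=T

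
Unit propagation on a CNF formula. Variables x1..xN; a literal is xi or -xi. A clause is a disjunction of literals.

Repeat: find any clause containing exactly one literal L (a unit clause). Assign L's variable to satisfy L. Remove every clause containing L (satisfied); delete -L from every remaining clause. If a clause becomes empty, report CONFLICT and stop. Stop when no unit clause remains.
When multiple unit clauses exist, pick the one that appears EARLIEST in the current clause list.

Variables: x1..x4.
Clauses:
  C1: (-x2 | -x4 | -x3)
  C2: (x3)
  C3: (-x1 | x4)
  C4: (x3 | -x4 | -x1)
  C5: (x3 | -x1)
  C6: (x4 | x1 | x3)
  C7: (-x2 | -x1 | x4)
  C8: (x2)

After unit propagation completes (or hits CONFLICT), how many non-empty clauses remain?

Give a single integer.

unit clause [3] forces x3=T; simplify:
  drop -3 from [-2, -4, -3] -> [-2, -4]
  satisfied 4 clause(s); 4 remain; assigned so far: [3]
unit clause [2] forces x2=T; simplify:
  drop -2 from [-2, -4] -> [-4]
  drop -2 from [-2, -1, 4] -> [-1, 4]
  satisfied 1 clause(s); 3 remain; assigned so far: [2, 3]
unit clause [-4] forces x4=F; simplify:
  drop 4 from [-1, 4] -> [-1]
  drop 4 from [-1, 4] -> [-1]
  satisfied 1 clause(s); 2 remain; assigned so far: [2, 3, 4]
unit clause [-1] forces x1=F; simplify:
  satisfied 2 clause(s); 0 remain; assigned so far: [1, 2, 3, 4]

Answer: 0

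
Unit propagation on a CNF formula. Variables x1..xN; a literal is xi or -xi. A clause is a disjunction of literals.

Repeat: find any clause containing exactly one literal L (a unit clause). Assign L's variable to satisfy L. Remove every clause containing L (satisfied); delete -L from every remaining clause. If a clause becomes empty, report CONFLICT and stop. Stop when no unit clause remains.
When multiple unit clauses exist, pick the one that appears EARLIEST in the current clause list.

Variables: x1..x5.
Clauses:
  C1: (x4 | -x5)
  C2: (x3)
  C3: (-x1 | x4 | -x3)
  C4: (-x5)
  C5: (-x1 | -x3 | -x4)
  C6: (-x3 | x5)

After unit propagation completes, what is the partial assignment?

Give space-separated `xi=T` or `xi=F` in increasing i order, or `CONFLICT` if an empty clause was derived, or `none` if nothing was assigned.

Answer: CONFLICT

Derivation:
unit clause [3] forces x3=T; simplify:
  drop -3 from [-1, 4, -3] -> [-1, 4]
  drop -3 from [-1, -3, -4] -> [-1, -4]
  drop -3 from [-3, 5] -> [5]
  satisfied 1 clause(s); 5 remain; assigned so far: [3]
unit clause [-5] forces x5=F; simplify:
  drop 5 from [5] -> [] (empty!)
  satisfied 2 clause(s); 3 remain; assigned so far: [3, 5]
CONFLICT (empty clause)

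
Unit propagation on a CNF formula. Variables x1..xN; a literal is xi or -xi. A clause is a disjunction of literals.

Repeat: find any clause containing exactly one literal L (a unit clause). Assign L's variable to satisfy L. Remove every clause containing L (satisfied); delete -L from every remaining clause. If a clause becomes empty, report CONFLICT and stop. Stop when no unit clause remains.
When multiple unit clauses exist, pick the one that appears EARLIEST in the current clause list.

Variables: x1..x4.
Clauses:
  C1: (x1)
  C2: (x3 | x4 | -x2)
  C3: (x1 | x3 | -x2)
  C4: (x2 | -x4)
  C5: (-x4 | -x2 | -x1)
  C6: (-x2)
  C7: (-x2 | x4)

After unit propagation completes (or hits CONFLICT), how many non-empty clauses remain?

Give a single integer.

Answer: 0

Derivation:
unit clause [1] forces x1=T; simplify:
  drop -1 from [-4, -2, -1] -> [-4, -2]
  satisfied 2 clause(s); 5 remain; assigned so far: [1]
unit clause [-2] forces x2=F; simplify:
  drop 2 from [2, -4] -> [-4]
  satisfied 4 clause(s); 1 remain; assigned so far: [1, 2]
unit clause [-4] forces x4=F; simplify:
  satisfied 1 clause(s); 0 remain; assigned so far: [1, 2, 4]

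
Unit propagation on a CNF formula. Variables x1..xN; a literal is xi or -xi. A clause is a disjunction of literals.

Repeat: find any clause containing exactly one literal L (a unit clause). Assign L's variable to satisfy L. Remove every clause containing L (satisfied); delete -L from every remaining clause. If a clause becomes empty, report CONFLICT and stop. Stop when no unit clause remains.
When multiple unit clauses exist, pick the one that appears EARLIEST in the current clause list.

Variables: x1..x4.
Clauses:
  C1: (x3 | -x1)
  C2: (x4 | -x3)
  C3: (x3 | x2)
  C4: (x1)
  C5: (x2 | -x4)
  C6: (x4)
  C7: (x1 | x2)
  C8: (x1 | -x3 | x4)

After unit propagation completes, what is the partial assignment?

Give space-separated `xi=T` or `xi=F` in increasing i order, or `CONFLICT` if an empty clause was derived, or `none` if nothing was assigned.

unit clause [1] forces x1=T; simplify:
  drop -1 from [3, -1] -> [3]
  satisfied 3 clause(s); 5 remain; assigned so far: [1]
unit clause [3] forces x3=T; simplify:
  drop -3 from [4, -3] -> [4]
  satisfied 2 clause(s); 3 remain; assigned so far: [1, 3]
unit clause [4] forces x4=T; simplify:
  drop -4 from [2, -4] -> [2]
  satisfied 2 clause(s); 1 remain; assigned so far: [1, 3, 4]
unit clause [2] forces x2=T; simplify:
  satisfied 1 clause(s); 0 remain; assigned so far: [1, 2, 3, 4]

Answer: x1=T x2=T x3=T x4=T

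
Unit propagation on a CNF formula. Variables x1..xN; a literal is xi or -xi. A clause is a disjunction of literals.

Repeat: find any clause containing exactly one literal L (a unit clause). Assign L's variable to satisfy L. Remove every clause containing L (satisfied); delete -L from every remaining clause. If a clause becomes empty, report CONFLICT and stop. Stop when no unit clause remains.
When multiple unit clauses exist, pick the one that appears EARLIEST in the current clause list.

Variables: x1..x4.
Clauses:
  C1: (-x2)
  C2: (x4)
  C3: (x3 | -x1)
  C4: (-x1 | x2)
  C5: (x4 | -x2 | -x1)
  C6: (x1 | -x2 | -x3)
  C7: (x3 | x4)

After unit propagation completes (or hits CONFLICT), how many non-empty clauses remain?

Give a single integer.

Answer: 0

Derivation:
unit clause [-2] forces x2=F; simplify:
  drop 2 from [-1, 2] -> [-1]
  satisfied 3 clause(s); 4 remain; assigned so far: [2]
unit clause [4] forces x4=T; simplify:
  satisfied 2 clause(s); 2 remain; assigned so far: [2, 4]
unit clause [-1] forces x1=F; simplify:
  satisfied 2 clause(s); 0 remain; assigned so far: [1, 2, 4]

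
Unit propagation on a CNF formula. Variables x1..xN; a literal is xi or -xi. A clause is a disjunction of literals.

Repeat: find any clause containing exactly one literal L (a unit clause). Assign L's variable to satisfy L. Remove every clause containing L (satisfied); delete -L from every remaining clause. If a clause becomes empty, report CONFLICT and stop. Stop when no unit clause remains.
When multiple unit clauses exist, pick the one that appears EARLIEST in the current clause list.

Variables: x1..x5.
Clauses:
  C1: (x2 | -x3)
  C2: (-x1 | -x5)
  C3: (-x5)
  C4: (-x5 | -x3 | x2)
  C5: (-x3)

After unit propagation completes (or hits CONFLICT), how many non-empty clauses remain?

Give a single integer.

Answer: 0

Derivation:
unit clause [-5] forces x5=F; simplify:
  satisfied 3 clause(s); 2 remain; assigned so far: [5]
unit clause [-3] forces x3=F; simplify:
  satisfied 2 clause(s); 0 remain; assigned so far: [3, 5]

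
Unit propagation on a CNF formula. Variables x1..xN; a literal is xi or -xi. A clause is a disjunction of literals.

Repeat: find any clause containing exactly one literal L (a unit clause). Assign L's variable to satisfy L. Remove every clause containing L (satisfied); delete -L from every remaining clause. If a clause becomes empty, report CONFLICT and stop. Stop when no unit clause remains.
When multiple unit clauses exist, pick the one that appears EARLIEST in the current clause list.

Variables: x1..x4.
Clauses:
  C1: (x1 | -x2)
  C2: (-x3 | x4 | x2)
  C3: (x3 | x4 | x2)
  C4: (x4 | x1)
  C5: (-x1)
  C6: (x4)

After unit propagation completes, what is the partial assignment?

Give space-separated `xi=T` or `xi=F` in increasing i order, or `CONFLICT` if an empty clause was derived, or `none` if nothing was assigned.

Answer: x1=F x2=F x4=T

Derivation:
unit clause [-1] forces x1=F; simplify:
  drop 1 from [1, -2] -> [-2]
  drop 1 from [4, 1] -> [4]
  satisfied 1 clause(s); 5 remain; assigned so far: [1]
unit clause [-2] forces x2=F; simplify:
  drop 2 from [-3, 4, 2] -> [-3, 4]
  drop 2 from [3, 4, 2] -> [3, 4]
  satisfied 1 clause(s); 4 remain; assigned so far: [1, 2]
unit clause [4] forces x4=T; simplify:
  satisfied 4 clause(s); 0 remain; assigned so far: [1, 2, 4]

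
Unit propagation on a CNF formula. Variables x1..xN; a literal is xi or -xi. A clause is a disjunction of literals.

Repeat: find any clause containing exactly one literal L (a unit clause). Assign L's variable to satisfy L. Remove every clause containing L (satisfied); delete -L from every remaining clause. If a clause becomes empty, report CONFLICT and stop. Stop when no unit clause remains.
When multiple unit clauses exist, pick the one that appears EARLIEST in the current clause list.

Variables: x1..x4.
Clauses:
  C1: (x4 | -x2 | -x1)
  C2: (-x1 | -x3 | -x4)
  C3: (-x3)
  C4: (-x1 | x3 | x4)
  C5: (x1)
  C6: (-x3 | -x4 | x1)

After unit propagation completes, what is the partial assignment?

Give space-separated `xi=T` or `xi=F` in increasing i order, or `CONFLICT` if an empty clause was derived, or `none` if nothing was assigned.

Answer: x1=T x3=F x4=T

Derivation:
unit clause [-3] forces x3=F; simplify:
  drop 3 from [-1, 3, 4] -> [-1, 4]
  satisfied 3 clause(s); 3 remain; assigned so far: [3]
unit clause [1] forces x1=T; simplify:
  drop -1 from [4, -2, -1] -> [4, -2]
  drop -1 from [-1, 4] -> [4]
  satisfied 1 clause(s); 2 remain; assigned so far: [1, 3]
unit clause [4] forces x4=T; simplify:
  satisfied 2 clause(s); 0 remain; assigned so far: [1, 3, 4]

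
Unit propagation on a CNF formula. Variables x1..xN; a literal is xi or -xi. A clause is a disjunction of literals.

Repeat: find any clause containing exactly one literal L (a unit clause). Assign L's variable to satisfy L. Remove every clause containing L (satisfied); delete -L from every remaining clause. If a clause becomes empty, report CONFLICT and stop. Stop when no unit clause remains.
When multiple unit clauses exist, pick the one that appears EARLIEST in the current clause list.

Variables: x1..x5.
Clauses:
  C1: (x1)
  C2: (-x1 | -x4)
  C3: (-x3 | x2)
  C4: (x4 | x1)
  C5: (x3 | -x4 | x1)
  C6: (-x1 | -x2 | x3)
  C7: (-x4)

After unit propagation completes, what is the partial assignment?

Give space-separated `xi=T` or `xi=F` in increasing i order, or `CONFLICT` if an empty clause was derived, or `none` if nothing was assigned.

unit clause [1] forces x1=T; simplify:
  drop -1 from [-1, -4] -> [-4]
  drop -1 from [-1, -2, 3] -> [-2, 3]
  satisfied 3 clause(s); 4 remain; assigned so far: [1]
unit clause [-4] forces x4=F; simplify:
  satisfied 2 clause(s); 2 remain; assigned so far: [1, 4]

Answer: x1=T x4=F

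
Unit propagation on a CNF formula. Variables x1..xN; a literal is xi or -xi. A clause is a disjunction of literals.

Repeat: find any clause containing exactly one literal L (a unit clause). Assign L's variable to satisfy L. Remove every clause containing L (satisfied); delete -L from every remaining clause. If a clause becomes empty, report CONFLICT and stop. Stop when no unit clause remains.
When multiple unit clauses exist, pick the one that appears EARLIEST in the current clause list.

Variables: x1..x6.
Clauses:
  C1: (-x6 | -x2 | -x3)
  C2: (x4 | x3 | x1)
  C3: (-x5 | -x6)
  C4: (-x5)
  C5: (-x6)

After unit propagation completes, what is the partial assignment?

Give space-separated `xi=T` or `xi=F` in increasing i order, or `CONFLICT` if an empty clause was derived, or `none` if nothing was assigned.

Answer: x5=F x6=F

Derivation:
unit clause [-5] forces x5=F; simplify:
  satisfied 2 clause(s); 3 remain; assigned so far: [5]
unit clause [-6] forces x6=F; simplify:
  satisfied 2 clause(s); 1 remain; assigned so far: [5, 6]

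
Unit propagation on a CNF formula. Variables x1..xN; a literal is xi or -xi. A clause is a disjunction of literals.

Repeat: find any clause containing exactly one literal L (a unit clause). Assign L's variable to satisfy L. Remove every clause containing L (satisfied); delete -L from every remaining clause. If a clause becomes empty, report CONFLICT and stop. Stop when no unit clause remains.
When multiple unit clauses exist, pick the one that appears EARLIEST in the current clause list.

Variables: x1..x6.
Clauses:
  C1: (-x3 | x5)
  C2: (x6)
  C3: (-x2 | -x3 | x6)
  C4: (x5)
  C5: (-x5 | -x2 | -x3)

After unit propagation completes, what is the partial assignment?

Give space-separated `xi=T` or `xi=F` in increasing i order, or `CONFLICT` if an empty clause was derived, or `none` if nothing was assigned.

unit clause [6] forces x6=T; simplify:
  satisfied 2 clause(s); 3 remain; assigned so far: [6]
unit clause [5] forces x5=T; simplify:
  drop -5 from [-5, -2, -3] -> [-2, -3]
  satisfied 2 clause(s); 1 remain; assigned so far: [5, 6]

Answer: x5=T x6=T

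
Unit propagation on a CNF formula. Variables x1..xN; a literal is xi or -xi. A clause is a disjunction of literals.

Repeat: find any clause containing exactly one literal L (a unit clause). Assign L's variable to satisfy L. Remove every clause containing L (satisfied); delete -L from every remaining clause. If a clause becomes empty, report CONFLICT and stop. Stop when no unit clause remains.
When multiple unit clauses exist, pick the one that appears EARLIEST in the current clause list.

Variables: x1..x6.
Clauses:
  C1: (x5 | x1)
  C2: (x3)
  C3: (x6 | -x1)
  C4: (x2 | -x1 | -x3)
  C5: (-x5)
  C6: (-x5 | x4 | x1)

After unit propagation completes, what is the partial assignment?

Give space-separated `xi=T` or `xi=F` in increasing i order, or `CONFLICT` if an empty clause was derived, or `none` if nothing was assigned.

unit clause [3] forces x3=T; simplify:
  drop -3 from [2, -1, -3] -> [2, -1]
  satisfied 1 clause(s); 5 remain; assigned so far: [3]
unit clause [-5] forces x5=F; simplify:
  drop 5 from [5, 1] -> [1]
  satisfied 2 clause(s); 3 remain; assigned so far: [3, 5]
unit clause [1] forces x1=T; simplify:
  drop -1 from [6, -1] -> [6]
  drop -1 from [2, -1] -> [2]
  satisfied 1 clause(s); 2 remain; assigned so far: [1, 3, 5]
unit clause [6] forces x6=T; simplify:
  satisfied 1 clause(s); 1 remain; assigned so far: [1, 3, 5, 6]
unit clause [2] forces x2=T; simplify:
  satisfied 1 clause(s); 0 remain; assigned so far: [1, 2, 3, 5, 6]

Answer: x1=T x2=T x3=T x5=F x6=T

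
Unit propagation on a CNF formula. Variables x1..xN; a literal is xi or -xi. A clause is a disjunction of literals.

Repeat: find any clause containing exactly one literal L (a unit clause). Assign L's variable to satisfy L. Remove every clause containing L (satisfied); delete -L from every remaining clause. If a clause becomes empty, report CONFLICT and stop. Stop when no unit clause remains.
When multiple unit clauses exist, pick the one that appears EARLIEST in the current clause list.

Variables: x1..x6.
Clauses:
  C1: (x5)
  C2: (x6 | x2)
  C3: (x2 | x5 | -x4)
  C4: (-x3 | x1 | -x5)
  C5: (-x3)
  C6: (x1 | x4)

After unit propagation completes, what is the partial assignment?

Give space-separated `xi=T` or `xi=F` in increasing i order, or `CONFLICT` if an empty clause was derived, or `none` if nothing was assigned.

unit clause [5] forces x5=T; simplify:
  drop -5 from [-3, 1, -5] -> [-3, 1]
  satisfied 2 clause(s); 4 remain; assigned so far: [5]
unit clause [-3] forces x3=F; simplify:
  satisfied 2 clause(s); 2 remain; assigned so far: [3, 5]

Answer: x3=F x5=T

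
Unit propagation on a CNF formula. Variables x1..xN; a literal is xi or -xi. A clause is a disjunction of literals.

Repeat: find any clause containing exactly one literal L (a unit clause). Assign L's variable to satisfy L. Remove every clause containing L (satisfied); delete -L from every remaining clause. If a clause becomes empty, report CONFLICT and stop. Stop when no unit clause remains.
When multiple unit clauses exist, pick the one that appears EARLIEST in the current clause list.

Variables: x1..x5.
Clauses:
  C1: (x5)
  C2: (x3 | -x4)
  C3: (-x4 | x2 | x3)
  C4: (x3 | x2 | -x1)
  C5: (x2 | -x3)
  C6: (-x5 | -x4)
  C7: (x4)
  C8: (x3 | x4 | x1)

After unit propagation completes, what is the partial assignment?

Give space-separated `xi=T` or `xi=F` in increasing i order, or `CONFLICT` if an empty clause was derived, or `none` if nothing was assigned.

unit clause [5] forces x5=T; simplify:
  drop -5 from [-5, -4] -> [-4]
  satisfied 1 clause(s); 7 remain; assigned so far: [5]
unit clause [-4] forces x4=F; simplify:
  drop 4 from [4] -> [] (empty!)
  drop 4 from [3, 4, 1] -> [3, 1]
  satisfied 3 clause(s); 4 remain; assigned so far: [4, 5]
CONFLICT (empty clause)

Answer: CONFLICT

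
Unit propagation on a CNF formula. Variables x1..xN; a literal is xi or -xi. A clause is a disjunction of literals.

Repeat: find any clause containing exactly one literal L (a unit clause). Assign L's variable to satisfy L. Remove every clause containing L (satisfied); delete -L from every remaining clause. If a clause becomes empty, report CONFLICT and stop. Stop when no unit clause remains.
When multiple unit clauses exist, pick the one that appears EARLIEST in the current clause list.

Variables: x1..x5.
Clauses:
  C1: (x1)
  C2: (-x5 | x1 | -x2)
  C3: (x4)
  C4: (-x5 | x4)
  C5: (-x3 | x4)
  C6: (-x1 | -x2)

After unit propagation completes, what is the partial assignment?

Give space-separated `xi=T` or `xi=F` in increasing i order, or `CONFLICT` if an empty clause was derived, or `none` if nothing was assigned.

Answer: x1=T x2=F x4=T

Derivation:
unit clause [1] forces x1=T; simplify:
  drop -1 from [-1, -2] -> [-2]
  satisfied 2 clause(s); 4 remain; assigned so far: [1]
unit clause [4] forces x4=T; simplify:
  satisfied 3 clause(s); 1 remain; assigned so far: [1, 4]
unit clause [-2] forces x2=F; simplify:
  satisfied 1 clause(s); 0 remain; assigned so far: [1, 2, 4]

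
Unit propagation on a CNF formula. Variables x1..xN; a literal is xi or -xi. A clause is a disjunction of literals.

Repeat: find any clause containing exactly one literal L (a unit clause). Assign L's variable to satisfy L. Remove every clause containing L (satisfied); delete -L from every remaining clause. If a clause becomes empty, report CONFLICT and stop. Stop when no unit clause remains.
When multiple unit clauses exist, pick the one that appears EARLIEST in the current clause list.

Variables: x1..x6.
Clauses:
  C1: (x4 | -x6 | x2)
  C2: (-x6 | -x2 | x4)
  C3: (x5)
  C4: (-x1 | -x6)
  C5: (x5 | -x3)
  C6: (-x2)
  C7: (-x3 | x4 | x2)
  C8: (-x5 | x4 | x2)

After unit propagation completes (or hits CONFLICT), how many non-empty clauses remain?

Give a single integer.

unit clause [5] forces x5=T; simplify:
  drop -5 from [-5, 4, 2] -> [4, 2]
  satisfied 2 clause(s); 6 remain; assigned so far: [5]
unit clause [-2] forces x2=F; simplify:
  drop 2 from [4, -6, 2] -> [4, -6]
  drop 2 from [-3, 4, 2] -> [-3, 4]
  drop 2 from [4, 2] -> [4]
  satisfied 2 clause(s); 4 remain; assigned so far: [2, 5]
unit clause [4] forces x4=T; simplify:
  satisfied 3 clause(s); 1 remain; assigned so far: [2, 4, 5]

Answer: 1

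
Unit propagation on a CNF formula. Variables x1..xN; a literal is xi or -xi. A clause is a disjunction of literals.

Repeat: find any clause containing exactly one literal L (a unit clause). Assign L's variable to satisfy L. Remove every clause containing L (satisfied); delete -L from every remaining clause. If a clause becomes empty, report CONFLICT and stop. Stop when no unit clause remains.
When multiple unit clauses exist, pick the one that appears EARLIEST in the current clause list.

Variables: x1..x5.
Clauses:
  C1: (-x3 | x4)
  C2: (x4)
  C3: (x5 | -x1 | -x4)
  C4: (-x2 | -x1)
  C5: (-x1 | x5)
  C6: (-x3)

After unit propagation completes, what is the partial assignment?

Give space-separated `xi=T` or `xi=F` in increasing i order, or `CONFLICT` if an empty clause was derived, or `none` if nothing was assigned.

Answer: x3=F x4=T

Derivation:
unit clause [4] forces x4=T; simplify:
  drop -4 from [5, -1, -4] -> [5, -1]
  satisfied 2 clause(s); 4 remain; assigned so far: [4]
unit clause [-3] forces x3=F; simplify:
  satisfied 1 clause(s); 3 remain; assigned so far: [3, 4]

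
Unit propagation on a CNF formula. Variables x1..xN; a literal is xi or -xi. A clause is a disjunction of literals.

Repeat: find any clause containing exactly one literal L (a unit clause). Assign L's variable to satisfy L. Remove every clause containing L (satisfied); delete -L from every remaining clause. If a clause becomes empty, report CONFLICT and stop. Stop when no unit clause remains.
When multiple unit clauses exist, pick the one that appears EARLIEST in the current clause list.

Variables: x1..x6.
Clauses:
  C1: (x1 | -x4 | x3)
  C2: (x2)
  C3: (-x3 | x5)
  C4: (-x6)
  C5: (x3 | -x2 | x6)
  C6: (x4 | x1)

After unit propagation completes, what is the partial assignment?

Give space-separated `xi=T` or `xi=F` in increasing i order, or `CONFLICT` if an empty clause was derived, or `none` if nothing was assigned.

Answer: x2=T x3=T x5=T x6=F

Derivation:
unit clause [2] forces x2=T; simplify:
  drop -2 from [3, -2, 6] -> [3, 6]
  satisfied 1 clause(s); 5 remain; assigned so far: [2]
unit clause [-6] forces x6=F; simplify:
  drop 6 from [3, 6] -> [3]
  satisfied 1 clause(s); 4 remain; assigned so far: [2, 6]
unit clause [3] forces x3=T; simplify:
  drop -3 from [-3, 5] -> [5]
  satisfied 2 clause(s); 2 remain; assigned so far: [2, 3, 6]
unit clause [5] forces x5=T; simplify:
  satisfied 1 clause(s); 1 remain; assigned so far: [2, 3, 5, 6]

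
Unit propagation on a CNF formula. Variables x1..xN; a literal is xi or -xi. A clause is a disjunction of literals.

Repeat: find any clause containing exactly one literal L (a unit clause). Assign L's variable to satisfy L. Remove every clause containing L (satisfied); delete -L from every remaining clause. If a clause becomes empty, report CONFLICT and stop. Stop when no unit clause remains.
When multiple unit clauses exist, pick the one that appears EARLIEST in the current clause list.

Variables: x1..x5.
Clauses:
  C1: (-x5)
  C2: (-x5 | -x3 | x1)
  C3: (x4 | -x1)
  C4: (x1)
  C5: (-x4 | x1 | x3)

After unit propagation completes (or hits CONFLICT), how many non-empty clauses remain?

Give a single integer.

unit clause [-5] forces x5=F; simplify:
  satisfied 2 clause(s); 3 remain; assigned so far: [5]
unit clause [1] forces x1=T; simplify:
  drop -1 from [4, -1] -> [4]
  satisfied 2 clause(s); 1 remain; assigned so far: [1, 5]
unit clause [4] forces x4=T; simplify:
  satisfied 1 clause(s); 0 remain; assigned so far: [1, 4, 5]

Answer: 0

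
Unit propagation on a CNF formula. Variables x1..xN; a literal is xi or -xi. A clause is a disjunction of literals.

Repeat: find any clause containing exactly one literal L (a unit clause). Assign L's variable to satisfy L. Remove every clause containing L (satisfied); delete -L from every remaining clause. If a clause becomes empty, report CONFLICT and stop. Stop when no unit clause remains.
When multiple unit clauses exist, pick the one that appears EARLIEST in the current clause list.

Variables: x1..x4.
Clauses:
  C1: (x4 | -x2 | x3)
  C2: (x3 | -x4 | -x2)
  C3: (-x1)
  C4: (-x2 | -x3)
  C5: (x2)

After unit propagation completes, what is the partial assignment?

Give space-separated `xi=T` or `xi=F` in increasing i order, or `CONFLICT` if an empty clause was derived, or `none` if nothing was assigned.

unit clause [-1] forces x1=F; simplify:
  satisfied 1 clause(s); 4 remain; assigned so far: [1]
unit clause [2] forces x2=T; simplify:
  drop -2 from [4, -2, 3] -> [4, 3]
  drop -2 from [3, -4, -2] -> [3, -4]
  drop -2 from [-2, -3] -> [-3]
  satisfied 1 clause(s); 3 remain; assigned so far: [1, 2]
unit clause [-3] forces x3=F; simplify:
  drop 3 from [4, 3] -> [4]
  drop 3 from [3, -4] -> [-4]
  satisfied 1 clause(s); 2 remain; assigned so far: [1, 2, 3]
unit clause [4] forces x4=T; simplify:
  drop -4 from [-4] -> [] (empty!)
  satisfied 1 clause(s); 1 remain; assigned so far: [1, 2, 3, 4]
CONFLICT (empty clause)

Answer: CONFLICT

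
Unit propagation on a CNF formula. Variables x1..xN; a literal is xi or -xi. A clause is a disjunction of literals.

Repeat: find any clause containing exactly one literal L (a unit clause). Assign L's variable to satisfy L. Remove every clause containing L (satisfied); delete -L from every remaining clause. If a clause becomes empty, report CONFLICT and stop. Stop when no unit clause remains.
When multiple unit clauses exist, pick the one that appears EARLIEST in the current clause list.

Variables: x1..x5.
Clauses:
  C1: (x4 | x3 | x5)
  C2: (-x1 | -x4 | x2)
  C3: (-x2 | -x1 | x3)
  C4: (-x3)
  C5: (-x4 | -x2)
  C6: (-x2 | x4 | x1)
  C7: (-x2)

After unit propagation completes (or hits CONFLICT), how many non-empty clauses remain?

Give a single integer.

Answer: 2

Derivation:
unit clause [-3] forces x3=F; simplify:
  drop 3 from [4, 3, 5] -> [4, 5]
  drop 3 from [-2, -1, 3] -> [-2, -1]
  satisfied 1 clause(s); 6 remain; assigned so far: [3]
unit clause [-2] forces x2=F; simplify:
  drop 2 from [-1, -4, 2] -> [-1, -4]
  satisfied 4 clause(s); 2 remain; assigned so far: [2, 3]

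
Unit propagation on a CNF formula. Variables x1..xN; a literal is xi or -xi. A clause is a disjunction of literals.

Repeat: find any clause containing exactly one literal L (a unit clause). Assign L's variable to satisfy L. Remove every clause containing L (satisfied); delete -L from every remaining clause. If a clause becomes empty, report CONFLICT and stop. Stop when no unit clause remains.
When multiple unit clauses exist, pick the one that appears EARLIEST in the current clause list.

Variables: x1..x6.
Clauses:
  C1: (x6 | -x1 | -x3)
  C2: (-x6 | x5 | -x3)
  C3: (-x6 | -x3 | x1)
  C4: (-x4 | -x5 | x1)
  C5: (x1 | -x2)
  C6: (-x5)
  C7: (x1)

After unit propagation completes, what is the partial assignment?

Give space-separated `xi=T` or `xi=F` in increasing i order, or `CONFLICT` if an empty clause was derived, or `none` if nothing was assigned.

Answer: x1=T x5=F

Derivation:
unit clause [-5] forces x5=F; simplify:
  drop 5 from [-6, 5, -3] -> [-6, -3]
  satisfied 2 clause(s); 5 remain; assigned so far: [5]
unit clause [1] forces x1=T; simplify:
  drop -1 from [6, -1, -3] -> [6, -3]
  satisfied 3 clause(s); 2 remain; assigned so far: [1, 5]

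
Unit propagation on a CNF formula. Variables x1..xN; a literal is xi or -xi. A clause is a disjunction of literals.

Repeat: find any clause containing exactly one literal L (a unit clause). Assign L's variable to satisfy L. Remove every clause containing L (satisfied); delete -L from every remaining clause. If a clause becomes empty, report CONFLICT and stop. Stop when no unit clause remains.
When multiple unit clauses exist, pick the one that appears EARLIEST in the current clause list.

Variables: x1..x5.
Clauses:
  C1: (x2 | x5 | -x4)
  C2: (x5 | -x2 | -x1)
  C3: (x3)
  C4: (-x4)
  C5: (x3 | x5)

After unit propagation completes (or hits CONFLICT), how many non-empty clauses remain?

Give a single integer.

unit clause [3] forces x3=T; simplify:
  satisfied 2 clause(s); 3 remain; assigned so far: [3]
unit clause [-4] forces x4=F; simplify:
  satisfied 2 clause(s); 1 remain; assigned so far: [3, 4]

Answer: 1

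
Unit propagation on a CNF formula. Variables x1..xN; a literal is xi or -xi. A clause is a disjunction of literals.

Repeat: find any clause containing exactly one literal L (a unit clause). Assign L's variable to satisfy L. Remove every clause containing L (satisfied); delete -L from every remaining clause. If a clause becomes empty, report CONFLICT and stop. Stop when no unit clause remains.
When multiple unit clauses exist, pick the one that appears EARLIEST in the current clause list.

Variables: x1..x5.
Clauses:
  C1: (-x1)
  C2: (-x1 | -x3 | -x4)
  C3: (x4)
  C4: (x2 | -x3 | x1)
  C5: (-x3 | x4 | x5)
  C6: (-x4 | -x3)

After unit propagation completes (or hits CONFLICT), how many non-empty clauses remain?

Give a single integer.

unit clause [-1] forces x1=F; simplify:
  drop 1 from [2, -3, 1] -> [2, -3]
  satisfied 2 clause(s); 4 remain; assigned so far: [1]
unit clause [4] forces x4=T; simplify:
  drop -4 from [-4, -3] -> [-3]
  satisfied 2 clause(s); 2 remain; assigned so far: [1, 4]
unit clause [-3] forces x3=F; simplify:
  satisfied 2 clause(s); 0 remain; assigned so far: [1, 3, 4]

Answer: 0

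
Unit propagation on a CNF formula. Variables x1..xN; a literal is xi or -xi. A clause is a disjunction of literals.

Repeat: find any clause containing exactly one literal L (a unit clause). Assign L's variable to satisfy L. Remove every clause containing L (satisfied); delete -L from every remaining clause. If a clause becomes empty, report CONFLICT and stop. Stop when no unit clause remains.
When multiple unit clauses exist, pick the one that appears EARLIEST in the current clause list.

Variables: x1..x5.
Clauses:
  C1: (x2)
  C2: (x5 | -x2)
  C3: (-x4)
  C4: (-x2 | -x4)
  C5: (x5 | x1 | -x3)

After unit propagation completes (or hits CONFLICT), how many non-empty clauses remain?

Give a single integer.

Answer: 0

Derivation:
unit clause [2] forces x2=T; simplify:
  drop -2 from [5, -2] -> [5]
  drop -2 from [-2, -4] -> [-4]
  satisfied 1 clause(s); 4 remain; assigned so far: [2]
unit clause [5] forces x5=T; simplify:
  satisfied 2 clause(s); 2 remain; assigned so far: [2, 5]
unit clause [-4] forces x4=F; simplify:
  satisfied 2 clause(s); 0 remain; assigned so far: [2, 4, 5]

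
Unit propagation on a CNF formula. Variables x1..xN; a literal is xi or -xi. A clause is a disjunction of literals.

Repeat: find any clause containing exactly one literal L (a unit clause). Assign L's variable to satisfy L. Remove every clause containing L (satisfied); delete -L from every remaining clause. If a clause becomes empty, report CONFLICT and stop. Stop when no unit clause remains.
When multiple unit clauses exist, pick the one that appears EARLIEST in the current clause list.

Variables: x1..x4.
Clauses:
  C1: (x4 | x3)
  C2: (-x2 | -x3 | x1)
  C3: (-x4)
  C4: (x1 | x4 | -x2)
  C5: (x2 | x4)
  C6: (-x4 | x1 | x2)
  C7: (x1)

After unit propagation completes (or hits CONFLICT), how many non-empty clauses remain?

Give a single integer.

unit clause [-4] forces x4=F; simplify:
  drop 4 from [4, 3] -> [3]
  drop 4 from [1, 4, -2] -> [1, -2]
  drop 4 from [2, 4] -> [2]
  satisfied 2 clause(s); 5 remain; assigned so far: [4]
unit clause [3] forces x3=T; simplify:
  drop -3 from [-2, -3, 1] -> [-2, 1]
  satisfied 1 clause(s); 4 remain; assigned so far: [3, 4]
unit clause [2] forces x2=T; simplify:
  drop -2 from [-2, 1] -> [1]
  drop -2 from [1, -2] -> [1]
  satisfied 1 clause(s); 3 remain; assigned so far: [2, 3, 4]
unit clause [1] forces x1=T; simplify:
  satisfied 3 clause(s); 0 remain; assigned so far: [1, 2, 3, 4]

Answer: 0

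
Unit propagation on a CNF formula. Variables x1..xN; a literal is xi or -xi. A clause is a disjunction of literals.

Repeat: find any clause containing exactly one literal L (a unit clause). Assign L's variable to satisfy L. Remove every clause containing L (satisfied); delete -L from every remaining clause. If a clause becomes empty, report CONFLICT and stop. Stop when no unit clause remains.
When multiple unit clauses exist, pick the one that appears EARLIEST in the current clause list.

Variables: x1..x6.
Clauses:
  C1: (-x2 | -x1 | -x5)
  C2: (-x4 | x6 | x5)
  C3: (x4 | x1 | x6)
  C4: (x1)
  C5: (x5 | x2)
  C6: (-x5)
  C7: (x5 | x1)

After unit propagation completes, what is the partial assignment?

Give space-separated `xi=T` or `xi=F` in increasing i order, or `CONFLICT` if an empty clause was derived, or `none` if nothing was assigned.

Answer: x1=T x2=T x5=F

Derivation:
unit clause [1] forces x1=T; simplify:
  drop -1 from [-2, -1, -5] -> [-2, -5]
  satisfied 3 clause(s); 4 remain; assigned so far: [1]
unit clause [-5] forces x5=F; simplify:
  drop 5 from [-4, 6, 5] -> [-4, 6]
  drop 5 from [5, 2] -> [2]
  satisfied 2 clause(s); 2 remain; assigned so far: [1, 5]
unit clause [2] forces x2=T; simplify:
  satisfied 1 clause(s); 1 remain; assigned so far: [1, 2, 5]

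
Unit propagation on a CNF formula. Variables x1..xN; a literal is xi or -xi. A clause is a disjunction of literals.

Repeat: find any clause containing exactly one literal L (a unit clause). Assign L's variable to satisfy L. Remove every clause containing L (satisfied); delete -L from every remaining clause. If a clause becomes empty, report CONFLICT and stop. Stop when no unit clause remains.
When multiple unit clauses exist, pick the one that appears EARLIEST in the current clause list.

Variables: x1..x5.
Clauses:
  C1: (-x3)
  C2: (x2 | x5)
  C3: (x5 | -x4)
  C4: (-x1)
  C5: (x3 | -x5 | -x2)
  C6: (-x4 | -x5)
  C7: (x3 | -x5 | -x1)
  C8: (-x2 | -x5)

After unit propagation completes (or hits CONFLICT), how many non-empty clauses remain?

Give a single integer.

unit clause [-3] forces x3=F; simplify:
  drop 3 from [3, -5, -2] -> [-5, -2]
  drop 3 from [3, -5, -1] -> [-5, -1]
  satisfied 1 clause(s); 7 remain; assigned so far: [3]
unit clause [-1] forces x1=F; simplify:
  satisfied 2 clause(s); 5 remain; assigned so far: [1, 3]

Answer: 5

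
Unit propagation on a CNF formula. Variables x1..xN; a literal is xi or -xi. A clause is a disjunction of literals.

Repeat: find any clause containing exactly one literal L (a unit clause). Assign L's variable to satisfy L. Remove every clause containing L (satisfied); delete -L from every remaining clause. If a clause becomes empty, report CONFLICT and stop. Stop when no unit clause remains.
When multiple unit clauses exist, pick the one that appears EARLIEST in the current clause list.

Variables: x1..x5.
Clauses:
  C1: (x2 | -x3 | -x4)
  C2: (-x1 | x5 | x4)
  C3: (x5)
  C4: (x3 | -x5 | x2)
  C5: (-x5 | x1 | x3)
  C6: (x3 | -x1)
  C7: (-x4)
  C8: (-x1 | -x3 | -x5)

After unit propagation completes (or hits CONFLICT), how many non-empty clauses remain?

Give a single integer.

unit clause [5] forces x5=T; simplify:
  drop -5 from [3, -5, 2] -> [3, 2]
  drop -5 from [-5, 1, 3] -> [1, 3]
  drop -5 from [-1, -3, -5] -> [-1, -3]
  satisfied 2 clause(s); 6 remain; assigned so far: [5]
unit clause [-4] forces x4=F; simplify:
  satisfied 2 clause(s); 4 remain; assigned so far: [4, 5]

Answer: 4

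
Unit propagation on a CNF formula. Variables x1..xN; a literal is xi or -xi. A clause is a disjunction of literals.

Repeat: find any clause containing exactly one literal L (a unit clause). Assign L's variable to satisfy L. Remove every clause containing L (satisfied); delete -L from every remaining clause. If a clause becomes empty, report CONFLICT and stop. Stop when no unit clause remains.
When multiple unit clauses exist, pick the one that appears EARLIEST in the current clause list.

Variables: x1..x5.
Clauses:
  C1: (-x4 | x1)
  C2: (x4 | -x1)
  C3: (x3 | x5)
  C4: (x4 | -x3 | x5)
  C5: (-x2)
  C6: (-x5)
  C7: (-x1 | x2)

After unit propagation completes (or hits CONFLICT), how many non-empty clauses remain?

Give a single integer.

unit clause [-2] forces x2=F; simplify:
  drop 2 from [-1, 2] -> [-1]
  satisfied 1 clause(s); 6 remain; assigned so far: [2]
unit clause [-5] forces x5=F; simplify:
  drop 5 from [3, 5] -> [3]
  drop 5 from [4, -3, 5] -> [4, -3]
  satisfied 1 clause(s); 5 remain; assigned so far: [2, 5]
unit clause [3] forces x3=T; simplify:
  drop -3 from [4, -3] -> [4]
  satisfied 1 clause(s); 4 remain; assigned so far: [2, 3, 5]
unit clause [4] forces x4=T; simplify:
  drop -4 from [-4, 1] -> [1]
  satisfied 2 clause(s); 2 remain; assigned so far: [2, 3, 4, 5]
unit clause [1] forces x1=T; simplify:
  drop -1 from [-1] -> [] (empty!)
  satisfied 1 clause(s); 1 remain; assigned so far: [1, 2, 3, 4, 5]
CONFLICT (empty clause)

Answer: 0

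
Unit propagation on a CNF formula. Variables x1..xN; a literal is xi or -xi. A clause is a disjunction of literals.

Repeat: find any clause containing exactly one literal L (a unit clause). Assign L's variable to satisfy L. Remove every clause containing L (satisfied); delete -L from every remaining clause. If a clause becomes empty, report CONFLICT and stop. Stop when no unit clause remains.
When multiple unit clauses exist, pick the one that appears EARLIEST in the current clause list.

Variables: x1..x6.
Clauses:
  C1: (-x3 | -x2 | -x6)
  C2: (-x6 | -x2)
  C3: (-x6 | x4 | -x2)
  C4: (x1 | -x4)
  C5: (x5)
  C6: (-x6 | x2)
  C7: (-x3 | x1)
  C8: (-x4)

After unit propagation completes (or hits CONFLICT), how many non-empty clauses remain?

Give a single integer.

unit clause [5] forces x5=T; simplify:
  satisfied 1 clause(s); 7 remain; assigned so far: [5]
unit clause [-4] forces x4=F; simplify:
  drop 4 from [-6, 4, -2] -> [-6, -2]
  satisfied 2 clause(s); 5 remain; assigned so far: [4, 5]

Answer: 5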